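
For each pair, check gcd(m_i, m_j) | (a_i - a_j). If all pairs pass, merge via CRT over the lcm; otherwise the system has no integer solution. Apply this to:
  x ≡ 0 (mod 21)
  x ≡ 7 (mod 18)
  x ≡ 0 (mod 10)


Moduli 21, 18, 10 are not pairwise coprime, so CRT works modulo lcm(m_i) when all pairwise compatibility conditions hold.
Pairwise compatibility: gcd(m_i, m_j) must divide a_i - a_j for every pair.
Merge one congruence at a time:
  Start: x ≡ 0 (mod 21).
  Combine with x ≡ 7 (mod 18): gcd(21, 18) = 3, and 7 - 0 = 7 is NOT divisible by 3.
    ⇒ system is inconsistent (no integer solution).

No solution (the system is inconsistent).


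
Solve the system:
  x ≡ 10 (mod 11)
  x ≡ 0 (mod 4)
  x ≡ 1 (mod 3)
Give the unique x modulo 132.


Moduli 11, 4, 3 are pairwise coprime; by CRT there is a unique solution modulo M = 11 · 4 · 3 = 132.
Solve pairwise, accumulating the modulus:
  Start with x ≡ 10 (mod 11).
  Combine with x ≡ 0 (mod 4): since gcd(11, 4) = 1, we get a unique residue mod 44.
    Write x = 10 + 11·t and substitute into x ≡ 0 (mod 4): 11·t ≡ 0 − 10 = -10 (mod 4).
    Reduce coefficients mod 4: 3·t ≡ 2 (mod 4).
    The inverse of 3 mod 4 is 3 (since 3·3 = 9 = 2·4 + 1), so t ≡ 3·2 = 6 ≡ 2 (mod 4).
    Then x = 10 + 11·2 = 32, valid modulo lcm(11, 4) = 44: x ≡ 32 (mod 44).
  Combine with x ≡ 1 (mod 3): since gcd(44, 3) = 1, we get a unique residue mod 132.
    Write x = 32 + 44·t and substitute into x ≡ 1 (mod 3): 44·t ≡ 1 − 32 = -31 (mod 3).
    Reduce coefficients mod 3: 2·t ≡ 2 (mod 3).
    The inverse of 2 mod 3 is 2 (since 2·2 = 4 = 1·3 + 1), so t ≡ 2·2 = 4 ≡ 1 (mod 3).
    Then x = 32 + 44·1 = 76, valid modulo lcm(44, 3) = 132: x ≡ 76 (mod 132).
Verify: 76 mod 11 = 10 ✓, 76 mod 4 = 0 ✓, 76 mod 3 = 1 ✓.

x ≡ 76 (mod 132).


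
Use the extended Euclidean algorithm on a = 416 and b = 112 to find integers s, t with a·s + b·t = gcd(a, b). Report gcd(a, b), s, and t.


Euclidean algorithm on (416, 112) — divide until remainder is 0:
  416 = 3 · 112 + 80
  112 = 1 · 80 + 32
  80 = 2 · 32 + 16
  32 = 2 · 16 + 0
gcd(416, 112) = 16.
Track Bezout coefficients alongside the remainders: start with r₀ = 416 = a·1 + b·0 (s = 1, t = 0) and r₁ = 112 = a·0 + b·1 (s = 0, t = 1); each new remainder r_{k+1} = r_{k-1} − q_k·r_k inherits s_{k+1} = s_{k-1} − q_k·s_k, t_{k+1} = t_{k-1} − q_k·t_k, so r_k = a·s_k + b·t_k at every step:
  q = 3: r = 80, s = 1 − 3·0 = 1, t = 0 − 3·1 = -3  (check: 416·1 + 112·(-3) = 80)
  q = 1: r = 32, s = 0 − 1·1 = -1, t = 1 − 1·(-3) = 4  (check: 416·(-1) + 112·4 = 32)
  q = 2: r = 16, s = 1 − 2·(-1) = 3, t = -3 − 2·4 = -11  (check: 416·3 + 112·(-11) = 16)
The row with r = 16 (the gcd) gives the Bezout coefficients s = 3, t = -11.
Result: 416 · (3) + 112 · (-11) = 16.

gcd(416, 112) = 16; s = 3, t = -11 (check: 416·3 + 112·(-11) = 16).


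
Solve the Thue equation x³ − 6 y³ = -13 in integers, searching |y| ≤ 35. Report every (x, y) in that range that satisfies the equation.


The equation is x³ - 6y³ = -13. For fixed y, x³ = 6·y³ − 13, so a solution requires the RHS to be a perfect cube.
Strategy: iterate y from -35 to 35, compute RHS = 6·y³ − 13, and check whether it is a (positive or negative) perfect cube.
Check small values of y:
  y = 0: RHS = -13 is not a perfect cube.
  y = 1: RHS = -7 is not a perfect cube.
  y = -1: RHS = -19 is not a perfect cube.
  y = 2: RHS = 35 is not a perfect cube.
  y = -2: RHS = -61 is not a perfect cube.
  y = 3: RHS = 149 is not a perfect cube.
  y = -3: RHS = -175 is not a perfect cube.
Continuing the search up to |y| = 35 finds no solutions either.
No (x, y) in the scanned range satisfies the equation.

No integer solutions with |y| ≤ 35.


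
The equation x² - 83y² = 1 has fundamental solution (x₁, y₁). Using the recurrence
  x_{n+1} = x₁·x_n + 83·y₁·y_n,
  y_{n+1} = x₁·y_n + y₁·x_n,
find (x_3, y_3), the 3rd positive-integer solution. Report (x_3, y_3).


Step 1: Find the fundamental solution (x₁, y₁) of x² - 83y² = 1.
  Expand √83 as a continued fraction. a₀ = ⌊√83⌋ = 9; iterate m_{k+1} = d_k·a_k − m_k, d_{k+1} = (83 − m_{k+1}²)/d_k, a_{k+1} = ⌊(a₀ + m_{k+1})/d_{k+1}⌋ (starting m₀ = 0, d₀ = 1), with convergents p_k = a_k·p_{k-1} + p_{k-2}, q_k = a_k·q_{k-1} + q_{k-2} (p₋₁ = 1, q₋₁ = 0):
  k = 0: a₀ = 9; p₀/q₀ = 9/1; p₀² − 83·q₀² = 81 − 83 = -2.
  k = 1: m = 9, d = 2, a = ⌊(9 + 9)/2⌋ = 9; p/q = (9·9 + 1)/(9·1 + 0) = 82/9; p² − 83·q² = 6724 − 6723 = 1.
  The first convergent with p² − 83·q² = 1 gives the fundamental solution (x₁, y₁) = (82, 9).
Step 2: Apply the recurrence (x_{n+1}, y_{n+1}) = (x₁x_n + 83y₁y_n, x₁y_n + y₁x_n) repeatedly.
  From (x_1, y_1) = (82, 9): x_2 = 82·82 + 83·9·9 = 13447; y_2 = 82·9 + 9·82 = 1476.
  From (x_2, y_2) = (13447, 1476): x_3 = 82·13447 + 83·9·1476 = 2205226; y_3 = 82·1476 + 9·13447 = 242055.
Step 3: Verify x_3² - 83·y_3² = 4863021711076 - 4863021711075 = 1 (should be 1). ✓

(x_1, y_1) = (82, 9); (x_3, y_3) = (2205226, 242055).


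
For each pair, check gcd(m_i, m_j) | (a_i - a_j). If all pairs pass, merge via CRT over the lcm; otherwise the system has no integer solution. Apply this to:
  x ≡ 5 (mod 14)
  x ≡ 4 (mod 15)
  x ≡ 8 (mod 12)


Moduli 14, 15, 12 are not pairwise coprime, so CRT works modulo lcm(m_i) when all pairwise compatibility conditions hold.
Pairwise compatibility: gcd(m_i, m_j) must divide a_i - a_j for every pair.
Merge one congruence at a time:
  Start: x ≡ 5 (mod 14).
  Combine with x ≡ 4 (mod 15): gcd(14, 15) = 1; 4 - 5 = -1, which IS divisible by 1, so compatible.
    Write x = 5 + 14·t and substitute into x ≡ 4 (mod 15): 14·t ≡ 4 − 5 = -1 (mod 15).
    Reduce coefficients mod 15: 14·t ≡ 14 (mod 15).
    The inverse of 14 mod 15 is 14 (since 14·14 = 196 = 13·15 + 1), so t ≡ 14·14 = 196 ≡ 1 (mod 15).
    Then x = 5 + 14·1 = 19, valid modulo lcm(14, 15) = 210: x ≡ 19 (mod 210).
  Combine with x ≡ 8 (mod 12): gcd(210, 12) = 6, and 8 - 19 = -11 is NOT divisible by 6.
    ⇒ system is inconsistent (no integer solution).

No solution (the system is inconsistent).


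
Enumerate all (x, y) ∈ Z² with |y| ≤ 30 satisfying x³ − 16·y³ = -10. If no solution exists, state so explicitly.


The equation is x³ - 16y³ = -10. For fixed y, x³ = 16·y³ − 10, so a solution requires the RHS to be a perfect cube.
Strategy: iterate y from -30 to 30, compute RHS = 16·y³ − 10, and check whether it is a (positive or negative) perfect cube.
Check small values of y:
  y = 0: RHS = -10 is not a perfect cube.
  y = 1: RHS = 6 is not a perfect cube.
  y = -1: RHS = -26 is not a perfect cube.
  y = 2: RHS = 118 is not a perfect cube.
  y = -2: RHS = -138 is not a perfect cube.
  y = 3: RHS = 422 is not a perfect cube.
  y = -3: RHS = -442 is not a perfect cube.
Continuing the search up to |y| = 30 finds no solutions either.
No (x, y) in the scanned range satisfies the equation.

No integer solutions with |y| ≤ 30.


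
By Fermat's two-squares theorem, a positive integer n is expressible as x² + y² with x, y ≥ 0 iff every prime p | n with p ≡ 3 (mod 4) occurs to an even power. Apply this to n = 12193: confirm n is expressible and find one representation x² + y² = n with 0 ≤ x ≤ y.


Step 1: Factor n = 12193 = 89 · 137.
Step 2: Check the mod-4 condition on each prime factor: 89 ≡ 1 (mod 4), exponent 1; 137 ≡ 1 (mod 4), exponent 1.
All primes ≡ 3 (mod 4) appear to even exponent (or don't appear), so by the two-squares theorem n IS expressible as a sum of two squares.
Step 3: Build a representation. Here n = 89 · 137 is a product of primes ≡ 1 (mod 4). Each prime p ≡ 1 (mod 4) is itself a sum of two squares; find a² by testing p − a² for a perfect square:
  89: 89 − 1² = 88, 89 − 2² = 85, 89 − 3² = 80, 89 − 4² = 73, 89 − 5² = 64 = 8² ⇒ 89 = 5² + 8².
  137: 137 − 1² = 136, 137 − 2² = 133, 137 − 3² = 128, 137 − 4² = 121 = 11² ⇒ 137 = 4² + 11².
  Combine using the Brahmagupta–Fibonacci identity (a² + b²)(c² + d²) = (ac − bd)² + (ad + bc)² = (ac + bd)² + (ad − bc)²:
  89 · 137 = 12193: from (5² + 8²)(4² + 11²), take (5·4 − 8·11, 5·11 + 8·4) = (20 − 88, 55 + 32) = (-68, 87); dropping signs (only squares matter) gives (68, 87); check 68² + 87² = 4624 + 7569 = 12193 ✓.
Step 4: Order so x ≤ y and verify: 68² + 87² = 4624 + 7569 = 12193 = n. ✓

n = 12193 = 68² + 87² (one valid representation with x ≤ y).


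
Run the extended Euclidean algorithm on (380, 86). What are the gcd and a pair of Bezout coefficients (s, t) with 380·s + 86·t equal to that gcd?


Euclidean algorithm on (380, 86) — divide until remainder is 0:
  380 = 4 · 86 + 36
  86 = 2 · 36 + 14
  36 = 2 · 14 + 8
  14 = 1 · 8 + 6
  8 = 1 · 6 + 2
  6 = 3 · 2 + 0
gcd(380, 86) = 2.
Track Bezout coefficients alongside the remainders: start with r₀ = 380 = a·1 + b·0 (s = 1, t = 0) and r₁ = 86 = a·0 + b·1 (s = 0, t = 1); each new remainder r_{k+1} = r_{k-1} − q_k·r_k inherits s_{k+1} = s_{k-1} − q_k·s_k, t_{k+1} = t_{k-1} − q_k·t_k, so r_k = a·s_k + b·t_k at every step:
  q = 4: r = 36, s = 1 − 4·0 = 1, t = 0 − 4·1 = -4  (check: 380·1 + 86·(-4) = 36)
  q = 2: r = 14, s = 0 − 2·1 = -2, t = 1 − 2·(-4) = 9  (check: 380·(-2) + 86·9 = 14)
  q = 2: r = 8, s = 1 − 2·(-2) = 5, t = -4 − 2·9 = -22  (check: 380·5 + 86·(-22) = 8)
  q = 1: r = 6, s = -2 − 1·5 = -7, t = 9 − 1·(-22) = 31  (check: 380·(-7) + 86·31 = 6)
  q = 1: r = 2, s = 5 − 1·(-7) = 12, t = -22 − 1·31 = -53  (check: 380·12 + 86·(-53) = 2)
The row with r = 2 (the gcd) gives the Bezout coefficients s = 12, t = -53.
Result: 380 · (12) + 86 · (-53) = 2.

gcd(380, 86) = 2; s = 12, t = -53 (check: 380·12 + 86·(-53) = 2).


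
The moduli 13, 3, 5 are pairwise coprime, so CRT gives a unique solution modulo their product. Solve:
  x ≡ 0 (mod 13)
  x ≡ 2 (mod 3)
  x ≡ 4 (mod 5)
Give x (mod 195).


Moduli 13, 3, 5 are pairwise coprime; by CRT there is a unique solution modulo M = 13 · 3 · 5 = 195.
Solve pairwise, accumulating the modulus:
  Start with x ≡ 0 (mod 13).
  Combine with x ≡ 2 (mod 3): since gcd(13, 3) = 1, we get a unique residue mod 39.
    Write x = 0 + 13·t and substitute into x ≡ 2 (mod 3): 13·t ≡ 2 − 0 = 2 (mod 3).
    Reduce coefficients mod 3: 1·t ≡ 2 (mod 3).
    So t ≡ 2 (mod 3).
    Then x = 0 + 13·2 = 26, valid modulo lcm(13, 3) = 39: x ≡ 26 (mod 39).
  Combine with x ≡ 4 (mod 5): since gcd(39, 5) = 1, we get a unique residue mod 195.
    Write x = 26 + 39·t and substitute into x ≡ 4 (mod 5): 39·t ≡ 4 − 26 = -22 (mod 5).
    Reduce coefficients mod 5: 4·t ≡ 3 (mod 5).
    The inverse of 4 mod 5 is 4 (since 4·4 = 16 = 3·5 + 1), so t ≡ 4·3 = 12 ≡ 2 (mod 5).
    Then x = 26 + 39·2 = 104, valid modulo lcm(39, 5) = 195: x ≡ 104 (mod 195).
Verify: 104 mod 13 = 0 ✓, 104 mod 3 = 2 ✓, 104 mod 5 = 4 ✓.

x ≡ 104 (mod 195).


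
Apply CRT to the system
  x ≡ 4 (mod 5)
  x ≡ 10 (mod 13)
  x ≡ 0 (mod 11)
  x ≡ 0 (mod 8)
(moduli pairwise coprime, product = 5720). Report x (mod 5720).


Product of moduli M = 5 · 13 · 11 · 8 = 5720.
Merge one congruence at a time:
  Start: x ≡ 4 (mod 5).
  Combine with x ≡ 10 (mod 13); new modulus lcm = 65.
    Write x = 4 + 5·t and substitute into x ≡ 10 (mod 13): 5·t ≡ 10 − 4 = 6 (mod 13).
    The inverse of 5 mod 13 is 8 (since 5·8 = 40 = 3·13 + 1), so t ≡ 8·6 = 48 ≡ 9 (mod 13).
    Then x = 4 + 5·9 = 49, valid modulo lcm(5, 13) = 65: x ≡ 49 (mod 65).
  Combine with x ≡ 0 (mod 11); new modulus lcm = 715.
    Write x = 49 + 65·t and substitute into x ≡ 0 (mod 11): 65·t ≡ 0 − 49 = -49 (mod 11).
    Reduce coefficients mod 11: 10·t ≡ 6 (mod 11).
    The inverse of 10 mod 11 is 10 (since 10·10 = 100 = 9·11 + 1), so t ≡ 10·6 = 60 ≡ 5 (mod 11).
    Then x = 49 + 65·5 = 374, valid modulo lcm(65, 11) = 715: x ≡ 374 (mod 715).
  Combine with x ≡ 0 (mod 8); new modulus lcm = 5720.
    Write x = 374 + 715·t and substitute into x ≡ 0 (mod 8): 715·t ≡ 0 − 374 = -374 (mod 8).
    Reduce coefficients mod 8: 3·t ≡ 2 (mod 8).
    The inverse of 3 mod 8 is 3 (since 3·3 = 9 = 1·8 + 1), so t ≡ 3·2 = 6 ≡ 6 (mod 8).
    Then x = 374 + 715·6 = 4664, valid modulo lcm(715, 8) = 5720: x ≡ 4664 (mod 5720).
Verify against each original: 4664 mod 5 = 4, 4664 mod 13 = 10, 4664 mod 11 = 0, 4664 mod 8 = 0.

x ≡ 4664 (mod 5720).


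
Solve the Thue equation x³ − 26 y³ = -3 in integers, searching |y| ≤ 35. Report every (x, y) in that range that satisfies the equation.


The equation is x³ - 26y³ = -3. For fixed y, x³ = 26·y³ − 3, so a solution requires the RHS to be a perfect cube.
Strategy: iterate y from -35 to 35, compute RHS = 26·y³ − 3, and check whether it is a (positive or negative) perfect cube.
Check small values of y:
  y = 0: RHS = -3 is not a perfect cube.
  y = 1: RHS = 23 is not a perfect cube.
  y = -1: RHS = -29 is not a perfect cube.
  y = 2: RHS = 205 is not a perfect cube.
  y = -2: RHS = -211 is not a perfect cube.
  y = 3: RHS = 699 is not a perfect cube.
  y = -3: RHS = -705 is not a perfect cube.
Continuing the search up to |y| = 35 finds no solutions either.
No (x, y) in the scanned range satisfies the equation.

No integer solutions with |y| ≤ 35.


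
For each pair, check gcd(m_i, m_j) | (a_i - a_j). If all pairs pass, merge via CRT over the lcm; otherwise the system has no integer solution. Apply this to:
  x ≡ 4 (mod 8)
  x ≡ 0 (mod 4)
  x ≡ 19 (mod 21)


Moduli 8, 4, 21 are not pairwise coprime, so CRT works modulo lcm(m_i) when all pairwise compatibility conditions hold.
Pairwise compatibility: gcd(m_i, m_j) must divide a_i - a_j for every pair.
Merge one congruence at a time:
  Start: x ≡ 4 (mod 8).
  Combine with x ≡ 0 (mod 4): gcd(8, 4) = 4; 0 - 4 = -4, which IS divisible by 4, so compatible.
    Write x = 4 + 8·t and substitute into x ≡ 0 (mod 4): 8·t ≡ 0 − 4 = -4 (mod 4).
    Divide the congruence (and modulus) by g = 4: 2·t ≡ -1 (mod 1).
    Modulo 1 every t works; take t = 0.
    Then x = 4 + 8·0 = 4, valid modulo lcm(8, 4) = 8: x ≡ 4 (mod 8).
  Combine with x ≡ 19 (mod 21): gcd(8, 21) = 1; 19 - 4 = 15, which IS divisible by 1, so compatible.
    Write x = 4 + 8·t and substitute into x ≡ 19 (mod 21): 8·t ≡ 19 − 4 = 15 (mod 21).
    The inverse of 8 mod 21 is 8 (since 8·8 = 64 = 3·21 + 1), so t ≡ 8·15 = 120 ≡ 15 (mod 21).
    Then x = 4 + 8·15 = 124, valid modulo lcm(8, 21) = 168: x ≡ 124 (mod 168).
Verify: 124 mod 8 = 4, 124 mod 4 = 0, 124 mod 21 = 19.

x ≡ 124 (mod 168).


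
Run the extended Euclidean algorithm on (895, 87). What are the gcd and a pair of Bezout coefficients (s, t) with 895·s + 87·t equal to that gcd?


Euclidean algorithm on (895, 87) — divide until remainder is 0:
  895 = 10 · 87 + 25
  87 = 3 · 25 + 12
  25 = 2 · 12 + 1
  12 = 12 · 1 + 0
gcd(895, 87) = 1.
Track Bezout coefficients alongside the remainders: start with r₀ = 895 = a·1 + b·0 (s = 1, t = 0) and r₁ = 87 = a·0 + b·1 (s = 0, t = 1); each new remainder r_{k+1} = r_{k-1} − q_k·r_k inherits s_{k+1} = s_{k-1} − q_k·s_k, t_{k+1} = t_{k-1} − q_k·t_k, so r_k = a·s_k + b·t_k at every step:
  q = 10: r = 25, s = 1 − 10·0 = 1, t = 0 − 10·1 = -10  (check: 895·1 + 87·(-10) = 25)
  q = 3: r = 12, s = 0 − 3·1 = -3, t = 1 − 3·(-10) = 31  (check: 895·(-3) + 87·31 = 12)
  q = 2: r = 1, s = 1 − 2·(-3) = 7, t = -10 − 2·31 = -72  (check: 895·7 + 87·(-72) = 1)
The row with r = 1 (the gcd) gives the Bezout coefficients s = 7, t = -72.
Result: 895 · (7) + 87 · (-72) = 1.

gcd(895, 87) = 1; s = 7, t = -72 (check: 895·7 + 87·(-72) = 1).


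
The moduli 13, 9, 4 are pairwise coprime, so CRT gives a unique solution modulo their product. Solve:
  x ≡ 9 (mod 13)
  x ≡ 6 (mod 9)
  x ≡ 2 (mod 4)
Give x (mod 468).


Moduli 13, 9, 4 are pairwise coprime; by CRT there is a unique solution modulo M = 13 · 9 · 4 = 468.
Solve pairwise, accumulating the modulus:
  Start with x ≡ 9 (mod 13).
  Combine with x ≡ 6 (mod 9): since gcd(13, 9) = 1, we get a unique residue mod 117.
    Write x = 9 + 13·t and substitute into x ≡ 6 (mod 9): 13·t ≡ 6 − 9 = -3 (mod 9).
    Reduce coefficients mod 9: 4·t ≡ 6 (mod 9).
    The inverse of 4 mod 9 is 7 (since 4·7 = 28 = 3·9 + 1), so t ≡ 7·6 = 42 ≡ 6 (mod 9).
    Then x = 9 + 13·6 = 87, valid modulo lcm(13, 9) = 117: x ≡ 87 (mod 117).
  Combine with x ≡ 2 (mod 4): since gcd(117, 4) = 1, we get a unique residue mod 468.
    Write x = 87 + 117·t and substitute into x ≡ 2 (mod 4): 117·t ≡ 2 − 87 = -85 (mod 4).
    Reduce coefficients mod 4: 1·t ≡ 3 (mod 4).
    So t ≡ 3 (mod 4).
    Then x = 87 + 117·3 = 438, valid modulo lcm(117, 4) = 468: x ≡ 438 (mod 468).
Verify: 438 mod 13 = 9 ✓, 438 mod 9 = 6 ✓, 438 mod 4 = 2 ✓.

x ≡ 438 (mod 468).


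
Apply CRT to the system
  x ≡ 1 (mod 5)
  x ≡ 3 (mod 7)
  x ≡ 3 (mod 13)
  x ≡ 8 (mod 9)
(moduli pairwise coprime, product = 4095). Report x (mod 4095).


Product of moduli M = 5 · 7 · 13 · 9 = 4095.
Merge one congruence at a time:
  Start: x ≡ 1 (mod 5).
  Combine with x ≡ 3 (mod 7); new modulus lcm = 35.
    Write x = 1 + 5·t and substitute into x ≡ 3 (mod 7): 5·t ≡ 3 − 1 = 2 (mod 7).
    The inverse of 5 mod 7 is 3 (since 5·3 = 15 = 2·7 + 1), so t ≡ 3·2 = 6 ≡ 6 (mod 7).
    Then x = 1 + 5·6 = 31, valid modulo lcm(5, 7) = 35: x ≡ 31 (mod 35).
  Combine with x ≡ 3 (mod 13); new modulus lcm = 455.
    Write x = 31 + 35·t and substitute into x ≡ 3 (mod 13): 35·t ≡ 3 − 31 = -28 (mod 13).
    Reduce coefficients mod 13: 9·t ≡ 11 (mod 13).
    The inverse of 9 mod 13 is 3 (since 9·3 = 27 = 2·13 + 1), so t ≡ 3·11 = 33 ≡ 7 (mod 13).
    Then x = 31 + 35·7 = 276, valid modulo lcm(35, 13) = 455: x ≡ 276 (mod 455).
  Combine with x ≡ 8 (mod 9); new modulus lcm = 4095.
    Write x = 276 + 455·t and substitute into x ≡ 8 (mod 9): 455·t ≡ 8 − 276 = -268 (mod 9).
    Reduce coefficients mod 9: 5·t ≡ 2 (mod 9).
    The inverse of 5 mod 9 is 2 (since 5·2 = 10 = 1·9 + 1), so t ≡ 2·2 = 4 ≡ 4 (mod 9).
    Then x = 276 + 455·4 = 2096, valid modulo lcm(455, 9) = 4095: x ≡ 2096 (mod 4095).
Verify against each original: 2096 mod 5 = 1, 2096 mod 7 = 3, 2096 mod 13 = 3, 2096 mod 9 = 8.

x ≡ 2096 (mod 4095).


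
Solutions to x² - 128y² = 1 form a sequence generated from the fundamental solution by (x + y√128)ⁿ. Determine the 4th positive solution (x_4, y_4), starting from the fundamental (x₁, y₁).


Step 1: Find the fundamental solution (x₁, y₁) of x² - 128y² = 1.
  Expand √128 as a continued fraction. a₀ = ⌊√128⌋ = 11; iterate m_{k+1} = d_k·a_k − m_k, d_{k+1} = (128 − m_{k+1}²)/d_k, a_{k+1} = ⌊(a₀ + m_{k+1})/d_{k+1}⌋ (starting m₀ = 0, d₀ = 1), with convergents p_k = a_k·p_{k-1} + p_{k-2}, q_k = a_k·q_{k-1} + q_{k-2} (p₋₁ = 1, q₋₁ = 0):
  k = 0: a₀ = 11; p₀/q₀ = 11/1; p₀² − 128·q₀² = 121 − 128 = -7.
  k = 1: m = 11, d = 7, a = ⌊(11 + 11)/7⌋ = 3; p/q = (3·11 + 1)/(3·1 + 0) = 34/3; p² − 128·q² = 1156 − 1152 = 4.
  k = 2: m = 10, d = 4, a = ⌊(11 + 10)/4⌋ = 5; p/q = (5·34 + 11)/(5·3 + 1) = 181/16; p² − 128·q² = 32761 − 32768 = -7.
  k = 3: m = 10, d = 7, a = ⌊(11 + 10)/7⌋ = 3; p/q = (3·181 + 34)/(3·16 + 3) = 577/51; p² − 128·q² = 332929 − 332928 = 1.
  The first convergent with p² − 128·q² = 1 gives the fundamental solution (x₁, y₁) = (577, 51).
Step 2: Apply the recurrence (x_{n+1}, y_{n+1}) = (x₁x_n + 128y₁y_n, x₁y_n + y₁x_n) repeatedly.
  From (x_1, y_1) = (577, 51): x_2 = 577·577 + 128·51·51 = 665857; y_2 = 577·51 + 51·577 = 58854.
  From (x_2, y_2) = (665857, 58854): x_3 = 577·665857 + 128·51·58854 = 768398401; y_3 = 577·58854 + 51·665857 = 67917465.
  From (x_3, y_3) = (768398401, 67917465): x_4 = 577·768398401 + 128·51·67917465 = 886731088897; y_4 = 577·67917465 + 51·768398401 = 78376695756.
Step 3: Verify x_4² - 128·y_4² = 786292024016459316676609 - 786292024016459316676608 = 1 (should be 1). ✓

(x_1, y_1) = (577, 51); (x_4, y_4) = (886731088897, 78376695756).


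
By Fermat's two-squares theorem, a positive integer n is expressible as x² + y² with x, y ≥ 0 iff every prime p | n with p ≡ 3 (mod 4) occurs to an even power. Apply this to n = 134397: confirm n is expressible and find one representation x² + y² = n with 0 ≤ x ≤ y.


Step 1: Factor n = 134397 = 3^2 · 109 · 137.
Step 2: Check the mod-4 condition on each prime factor: 3 ≡ 3 (mod 4), exponent 2 (must be even); 109 ≡ 1 (mod 4), exponent 1; 137 ≡ 1 (mod 4), exponent 1.
All primes ≡ 3 (mod 4) appear to even exponent (or don't appear), so by the two-squares theorem n IS expressible as a sum of two squares.
Step 3: Build a representation. Group n = k² · m with k = 3 and m = 109 · 137 = 14933 (a product of primes ≡ 1 (mod 4)); a representation of m scales to one of n via (k·x)² + (k·y)² = k²(x² + y²). Each prime p ≡ 1 (mod 4) is itself a sum of two squares; find a² by testing p − a² for a perfect square:
  109: 109 − 1² = 108, 109 − 2² = 105, 109 − 3² = 100 = 10² ⇒ 109 = 3² + 10².
  137: 137 − 1² = 136, 137 − 2² = 133, 137 − 3² = 128, 137 − 4² = 121 = 11² ⇒ 137 = 4² + 11².
  Combine using the Brahmagupta–Fibonacci identity (a² + b²)(c² + d²) = (ac − bd)² + (ad + bc)² = (ac + bd)² + (ad − bc)²:
  109 · 137 = 14933: from (3² + 10²)(4² + 11²), take (3·4 − 10·11, 3·11 + 10·4) = (12 − 110, 33 + 40) = (-98, 73); dropping signs (only squares matter) gives (98, 73); check 98² + 73² = 9604 + 5329 = 14933 ✓.
  Scale by k = 3: (3·98, 3·73) = (294, 219).
Step 4: Order so x ≤ y and verify: 219² + 294² = 47961 + 86436 = 134397 = n. ✓

n = 134397 = 219² + 294² (one valid representation with x ≤ y).


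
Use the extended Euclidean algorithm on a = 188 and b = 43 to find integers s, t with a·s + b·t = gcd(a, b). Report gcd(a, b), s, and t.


Euclidean algorithm on (188, 43) — divide until remainder is 0:
  188 = 4 · 43 + 16
  43 = 2 · 16 + 11
  16 = 1 · 11 + 5
  11 = 2 · 5 + 1
  5 = 5 · 1 + 0
gcd(188, 43) = 1.
Track Bezout coefficients alongside the remainders: start with r₀ = 188 = a·1 + b·0 (s = 1, t = 0) and r₁ = 43 = a·0 + b·1 (s = 0, t = 1); each new remainder r_{k+1} = r_{k-1} − q_k·r_k inherits s_{k+1} = s_{k-1} − q_k·s_k, t_{k+1} = t_{k-1} − q_k·t_k, so r_k = a·s_k + b·t_k at every step:
  q = 4: r = 16, s = 1 − 4·0 = 1, t = 0 − 4·1 = -4  (check: 188·1 + 43·(-4) = 16)
  q = 2: r = 11, s = 0 − 2·1 = -2, t = 1 − 2·(-4) = 9  (check: 188·(-2) + 43·9 = 11)
  q = 1: r = 5, s = 1 − 1·(-2) = 3, t = -4 − 1·9 = -13  (check: 188·3 + 43·(-13) = 5)
  q = 2: r = 1, s = -2 − 2·3 = -8, t = 9 − 2·(-13) = 35  (check: 188·(-8) + 43·35 = 1)
The row with r = 1 (the gcd) gives the Bezout coefficients s = -8, t = 35.
Result: 188 · (-8) + 43 · (35) = 1.

gcd(188, 43) = 1; s = -8, t = 35 (check: 188·(-8) + 43·35 = 1).


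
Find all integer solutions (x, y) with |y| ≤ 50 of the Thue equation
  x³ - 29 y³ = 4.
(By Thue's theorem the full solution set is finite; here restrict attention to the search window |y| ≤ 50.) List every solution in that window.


The equation is x³ - 29y³ = 4. For fixed y, x³ = 29·y³ + 4, so a solution requires the RHS to be a perfect cube.
Strategy: iterate y from -50 to 50, compute RHS = 29·y³ + 4, and check whether it is a (positive or negative) perfect cube.
Check small values of y:
  y = 0: RHS = 4 is not a perfect cube.
  y = 1: RHS = 33 is not a perfect cube.
  y = -1: RHS = -25 is not a perfect cube.
  y = 2: RHS = 236 is not a perfect cube.
  y = -2: RHS = -228 is not a perfect cube.
  y = 3: RHS = 787 is not a perfect cube.
  y = -3: RHS = -779 is not a perfect cube.
Continuing the search up to |y| = 50 finds no solutions either.
No (x, y) in the scanned range satisfies the equation.

No integer solutions with |y| ≤ 50.


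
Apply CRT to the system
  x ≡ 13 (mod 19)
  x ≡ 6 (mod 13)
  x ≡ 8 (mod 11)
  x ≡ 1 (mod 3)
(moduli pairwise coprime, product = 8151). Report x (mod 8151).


Product of moduli M = 19 · 13 · 11 · 3 = 8151.
Merge one congruence at a time:
  Start: x ≡ 13 (mod 19).
  Combine with x ≡ 6 (mod 13); new modulus lcm = 247.
    Write x = 13 + 19·t and substitute into x ≡ 6 (mod 13): 19·t ≡ 6 − 13 = -7 (mod 13).
    Reduce coefficients mod 13: 6·t ≡ 6 (mod 13).
    The inverse of 6 mod 13 is 11 (since 6·11 = 66 = 5·13 + 1), so t ≡ 11·6 = 66 ≡ 1 (mod 13).
    Then x = 13 + 19·1 = 32, valid modulo lcm(19, 13) = 247: x ≡ 32 (mod 247).
  Combine with x ≡ 8 (mod 11); new modulus lcm = 2717.
    Write x = 32 + 247·t and substitute into x ≡ 8 (mod 11): 247·t ≡ 8 − 32 = -24 (mod 11).
    Reduce coefficients mod 11: 5·t ≡ 9 (mod 11).
    The inverse of 5 mod 11 is 9 (since 5·9 = 45 = 4·11 + 1), so t ≡ 9·9 = 81 ≡ 4 (mod 11).
    Then x = 32 + 247·4 = 1020, valid modulo lcm(247, 11) = 2717: x ≡ 1020 (mod 2717).
  Combine with x ≡ 1 (mod 3); new modulus lcm = 8151.
    Write x = 1020 + 2717·t and substitute into x ≡ 1 (mod 3): 2717·t ≡ 1 − 1020 = -1019 (mod 3).
    Reduce coefficients mod 3: 2·t ≡ 1 (mod 3).
    The inverse of 2 mod 3 is 2 (since 2·2 = 4 = 1·3 + 1), so t ≡ 2·1 = 2 ≡ 2 (mod 3).
    Then x = 1020 + 2717·2 = 6454, valid modulo lcm(2717, 3) = 8151: x ≡ 6454 (mod 8151).
Verify against each original: 6454 mod 19 = 13, 6454 mod 13 = 6, 6454 mod 11 = 8, 6454 mod 3 = 1.

x ≡ 6454 (mod 8151).


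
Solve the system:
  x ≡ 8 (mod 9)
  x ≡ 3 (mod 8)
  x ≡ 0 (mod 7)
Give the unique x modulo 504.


Moduli 9, 8, 7 are pairwise coprime; by CRT there is a unique solution modulo M = 9 · 8 · 7 = 504.
Solve pairwise, accumulating the modulus:
  Start with x ≡ 8 (mod 9).
  Combine with x ≡ 3 (mod 8): since gcd(9, 8) = 1, we get a unique residue mod 72.
    Write x = 8 + 9·t and substitute into x ≡ 3 (mod 8): 9·t ≡ 3 − 8 = -5 (mod 8).
    Reduce coefficients mod 8: 1·t ≡ 3 (mod 8).
    So t ≡ 3 (mod 8).
    Then x = 8 + 9·3 = 35, valid modulo lcm(9, 8) = 72: x ≡ 35 (mod 72).
  Combine with x ≡ 0 (mod 7): since gcd(72, 7) = 1, we get a unique residue mod 504.
    Write x = 35 + 72·t and substitute into x ≡ 0 (mod 7): 72·t ≡ 0 − 35 = -35 (mod 7).
    Reduce coefficients mod 7: 2·t ≡ 0 (mod 7).
    The inverse of 2 mod 7 is 4 (since 2·4 = 8 = 1·7 + 1), so t ≡ 4·0 = 0 ≡ 0 (mod 7).
    Then x = 35 + 72·0 = 35, valid modulo lcm(72, 7) = 504: x ≡ 35 (mod 504).
Verify: 35 mod 9 = 8 ✓, 35 mod 8 = 3 ✓, 35 mod 7 = 0 ✓.

x ≡ 35 (mod 504).


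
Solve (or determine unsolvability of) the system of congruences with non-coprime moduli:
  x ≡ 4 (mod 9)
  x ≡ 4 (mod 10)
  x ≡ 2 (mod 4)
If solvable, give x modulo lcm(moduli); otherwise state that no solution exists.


Moduli 9, 10, 4 are not pairwise coprime, so CRT works modulo lcm(m_i) when all pairwise compatibility conditions hold.
Pairwise compatibility: gcd(m_i, m_j) must divide a_i - a_j for every pair.
Merge one congruence at a time:
  Start: x ≡ 4 (mod 9).
  Combine with x ≡ 4 (mod 10): gcd(9, 10) = 1; 4 - 4 = 0, which IS divisible by 1, so compatible.
    Write x = 4 + 9·t and substitute into x ≡ 4 (mod 10): 9·t ≡ 4 − 4 = 0 (mod 10).
    The inverse of 9 mod 10 is 9 (since 9·9 = 81 = 8·10 + 1), so t ≡ 9·0 = 0 ≡ 0 (mod 10).
    Then x = 4 + 9·0 = 4, valid modulo lcm(9, 10) = 90: x ≡ 4 (mod 90).
  Combine with x ≡ 2 (mod 4): gcd(90, 4) = 2; 2 - 4 = -2, which IS divisible by 2, so compatible.
    Write x = 4 + 90·t and substitute into x ≡ 2 (mod 4): 90·t ≡ 2 − 4 = -2 (mod 4).
    Divide the congruence (and modulus) by g = 2: 45·t ≡ -1 (mod 2).
    Reduce coefficients mod 2: 1·t ≡ 1 (mod 2).
    So t ≡ 1 (mod 2).
    Then x = 4 + 90·1 = 94, valid modulo lcm(90, 4) = 180: x ≡ 94 (mod 180).
Verify: 94 mod 9 = 4, 94 mod 10 = 4, 94 mod 4 = 2.

x ≡ 94 (mod 180).


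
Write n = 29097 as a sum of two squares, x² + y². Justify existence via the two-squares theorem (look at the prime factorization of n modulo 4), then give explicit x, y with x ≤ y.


Step 1: Factor n = 29097 = 3^2 · 53 · 61.
Step 2: Check the mod-4 condition on each prime factor: 3 ≡ 3 (mod 4), exponent 2 (must be even); 53 ≡ 1 (mod 4), exponent 1; 61 ≡ 1 (mod 4), exponent 1.
All primes ≡ 3 (mod 4) appear to even exponent (or don't appear), so by the two-squares theorem n IS expressible as a sum of two squares.
Step 3: Build a representation. Group n = k² · m with k = 3 and m = 53 · 61 = 3233 (a product of primes ≡ 1 (mod 4)); a representation of m scales to one of n via (k·x)² + (k·y)² = k²(x² + y²). Each prime p ≡ 1 (mod 4) is itself a sum of two squares; find a² by testing p − a² for a perfect square:
  53: 53 − 1² = 52, 53 − 2² = 49 = 7² ⇒ 53 = 2² + 7².
  61: 61 − 1² = 60, 61 − 2² = 57, 61 − 3² = 52, 61 − 4² = 45, 61 − 5² = 36 = 6² ⇒ 61 = 5² + 6².
  Combine using the Brahmagupta–Fibonacci identity (a² + b²)(c² + d²) = (ac − bd)² + (ad + bc)² = (ac + bd)² + (ad − bc)²:
  53 · 61 = 3233: from (2² + 7²)(5² + 6²), take (2·5 − 7·6, 2·6 + 7·5) = (10 − 42, 12 + 35) = (-32, 47); dropping signs (only squares matter) gives (32, 47); check 32² + 47² = 1024 + 2209 = 3233 ✓.
  Scale by k = 3: (3·32, 3·47) = (96, 141).
Step 4: Order so x ≤ y and verify: 96² + 141² = 9216 + 19881 = 29097 = n. ✓

n = 29097 = 96² + 141² (one valid representation with x ≤ y).


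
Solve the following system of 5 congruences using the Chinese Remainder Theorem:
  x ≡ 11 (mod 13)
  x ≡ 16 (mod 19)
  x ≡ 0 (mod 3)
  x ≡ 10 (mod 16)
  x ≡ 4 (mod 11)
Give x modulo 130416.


Product of moduli M = 13 · 19 · 3 · 16 · 11 = 130416.
Merge one congruence at a time:
  Start: x ≡ 11 (mod 13).
  Combine with x ≡ 16 (mod 19); new modulus lcm = 247.
    Write x = 11 + 13·t and substitute into x ≡ 16 (mod 19): 13·t ≡ 16 − 11 = 5 (mod 19).
    The inverse of 13 mod 19 is 3 (since 13·3 = 39 = 2·19 + 1), so t ≡ 3·5 = 15 ≡ 15 (mod 19).
    Then x = 11 + 13·15 = 206, valid modulo lcm(13, 19) = 247: x ≡ 206 (mod 247).
  Combine with x ≡ 0 (mod 3); new modulus lcm = 741.
    Write x = 206 + 247·t and substitute into x ≡ 0 (mod 3): 247·t ≡ 0 − 206 = -206 (mod 3).
    Reduce coefficients mod 3: 1·t ≡ 1 (mod 3).
    So t ≡ 1 (mod 3).
    Then x = 206 + 247·1 = 453, valid modulo lcm(247, 3) = 741: x ≡ 453 (mod 741).
  Combine with x ≡ 10 (mod 16); new modulus lcm = 11856.
    Write x = 453 + 741·t and substitute into x ≡ 10 (mod 16): 741·t ≡ 10 − 453 = -443 (mod 16).
    Reduce coefficients mod 16: 5·t ≡ 5 (mod 16).
    The inverse of 5 mod 16 is 13 (since 5·13 = 65 = 4·16 + 1), so t ≡ 13·5 = 65 ≡ 1 (mod 16).
    Then x = 453 + 741·1 = 1194, valid modulo lcm(741, 16) = 11856: x ≡ 1194 (mod 11856).
  Combine with x ≡ 4 (mod 11); new modulus lcm = 130416.
    Write x = 1194 + 11856·t and substitute into x ≡ 4 (mod 11): 11856·t ≡ 4 − 1194 = -1190 (mod 11).
    Reduce coefficients mod 11: 9·t ≡ 9 (mod 11).
    The inverse of 9 mod 11 is 5 (since 9·5 = 45 = 4·11 + 1), so t ≡ 5·9 = 45 ≡ 1 (mod 11).
    Then x = 1194 + 11856·1 = 13050, valid modulo lcm(11856, 11) = 130416: x ≡ 13050 (mod 130416).
Verify against each original: 13050 mod 13 = 11, 13050 mod 19 = 16, 13050 mod 3 = 0, 13050 mod 16 = 10, 13050 mod 11 = 4.

x ≡ 13050 (mod 130416).


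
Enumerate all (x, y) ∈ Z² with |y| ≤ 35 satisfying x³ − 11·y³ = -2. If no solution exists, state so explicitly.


The equation is x³ - 11y³ = -2. For fixed y, x³ = 11·y³ − 2, so a solution requires the RHS to be a perfect cube.
Strategy: iterate y from -35 to 35, compute RHS = 11·y³ − 2, and check whether it is a (positive or negative) perfect cube.
Check small values of y:
  y = 0: RHS = -2 is not a perfect cube.
  y = 1: RHS = 9 is not a perfect cube.
  y = -1: RHS = -13 is not a perfect cube.
  y = 2: RHS = 86 is not a perfect cube.
  y = -2: RHS = -90 is not a perfect cube.
  y = 3: RHS = 295 is not a perfect cube.
  y = -3: RHS = -299 is not a perfect cube.
Continuing the search up to |y| = 35 finds no solutions either.
No (x, y) in the scanned range satisfies the equation.

No integer solutions with |y| ≤ 35.


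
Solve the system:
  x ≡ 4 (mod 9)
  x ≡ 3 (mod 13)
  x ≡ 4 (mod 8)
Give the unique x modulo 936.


Moduli 9, 13, 8 are pairwise coprime; by CRT there is a unique solution modulo M = 9 · 13 · 8 = 936.
Solve pairwise, accumulating the modulus:
  Start with x ≡ 4 (mod 9).
  Combine with x ≡ 3 (mod 13): since gcd(9, 13) = 1, we get a unique residue mod 117.
    Write x = 4 + 9·t and substitute into x ≡ 3 (mod 13): 9·t ≡ 3 − 4 = -1 (mod 13).
    Reduce coefficients mod 13: 9·t ≡ 12 (mod 13).
    The inverse of 9 mod 13 is 3 (since 9·3 = 27 = 2·13 + 1), so t ≡ 3·12 = 36 ≡ 10 (mod 13).
    Then x = 4 + 9·10 = 94, valid modulo lcm(9, 13) = 117: x ≡ 94 (mod 117).
  Combine with x ≡ 4 (mod 8): since gcd(117, 8) = 1, we get a unique residue mod 936.
    Write x = 94 + 117·t and substitute into x ≡ 4 (mod 8): 117·t ≡ 4 − 94 = -90 (mod 8).
    Reduce coefficients mod 8: 5·t ≡ 6 (mod 8).
    The inverse of 5 mod 8 is 5 (since 5·5 = 25 = 3·8 + 1), so t ≡ 5·6 = 30 ≡ 6 (mod 8).
    Then x = 94 + 117·6 = 796, valid modulo lcm(117, 8) = 936: x ≡ 796 (mod 936).
Verify: 796 mod 9 = 4 ✓, 796 mod 13 = 3 ✓, 796 mod 8 = 4 ✓.

x ≡ 796 (mod 936).


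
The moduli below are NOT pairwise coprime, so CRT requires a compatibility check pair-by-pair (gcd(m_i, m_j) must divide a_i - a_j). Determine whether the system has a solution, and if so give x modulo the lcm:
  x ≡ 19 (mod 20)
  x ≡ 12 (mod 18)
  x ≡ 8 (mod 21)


Moduli 20, 18, 21 are not pairwise coprime, so CRT works modulo lcm(m_i) when all pairwise compatibility conditions hold.
Pairwise compatibility: gcd(m_i, m_j) must divide a_i - a_j for every pair.
Merge one congruence at a time:
  Start: x ≡ 19 (mod 20).
  Combine with x ≡ 12 (mod 18): gcd(20, 18) = 2, and 12 - 19 = -7 is NOT divisible by 2.
    ⇒ system is inconsistent (no integer solution).

No solution (the system is inconsistent).


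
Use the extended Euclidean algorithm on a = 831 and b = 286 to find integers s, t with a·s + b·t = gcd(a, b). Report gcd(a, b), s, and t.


Euclidean algorithm on (831, 286) — divide until remainder is 0:
  831 = 2 · 286 + 259
  286 = 1 · 259 + 27
  259 = 9 · 27 + 16
  27 = 1 · 16 + 11
  16 = 1 · 11 + 5
  11 = 2 · 5 + 1
  5 = 5 · 1 + 0
gcd(831, 286) = 1.
Track Bezout coefficients alongside the remainders: start with r₀ = 831 = a·1 + b·0 (s = 1, t = 0) and r₁ = 286 = a·0 + b·1 (s = 0, t = 1); each new remainder r_{k+1} = r_{k-1} − q_k·r_k inherits s_{k+1} = s_{k-1} − q_k·s_k, t_{k+1} = t_{k-1} − q_k·t_k, so r_k = a·s_k + b·t_k at every step:
  q = 2: r = 259, s = 1 − 2·0 = 1, t = 0 − 2·1 = -2  (check: 831·1 + 286·(-2) = 259)
  q = 1: r = 27, s = 0 − 1·1 = -1, t = 1 − 1·(-2) = 3  (check: 831·(-1) + 286·3 = 27)
  q = 9: r = 16, s = 1 − 9·(-1) = 10, t = -2 − 9·3 = -29  (check: 831·10 + 286·(-29) = 16)
  q = 1: r = 11, s = -1 − 1·10 = -11, t = 3 − 1·(-29) = 32  (check: 831·(-11) + 286·32 = 11)
  q = 1: r = 5, s = 10 − 1·(-11) = 21, t = -29 − 1·32 = -61  (check: 831·21 + 286·(-61) = 5)
  q = 2: r = 1, s = -11 − 2·21 = -53, t = 32 − 2·(-61) = 154  (check: 831·(-53) + 286·154 = 1)
The row with r = 1 (the gcd) gives the Bezout coefficients s = -53, t = 154.
Result: 831 · (-53) + 286 · (154) = 1.

gcd(831, 286) = 1; s = -53, t = 154 (check: 831·(-53) + 286·154 = 1).


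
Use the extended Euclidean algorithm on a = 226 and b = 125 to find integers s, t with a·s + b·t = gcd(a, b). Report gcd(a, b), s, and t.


Euclidean algorithm on (226, 125) — divide until remainder is 0:
  226 = 1 · 125 + 101
  125 = 1 · 101 + 24
  101 = 4 · 24 + 5
  24 = 4 · 5 + 4
  5 = 1 · 4 + 1
  4 = 4 · 1 + 0
gcd(226, 125) = 1.
Track Bezout coefficients alongside the remainders: start with r₀ = 226 = a·1 + b·0 (s = 1, t = 0) and r₁ = 125 = a·0 + b·1 (s = 0, t = 1); each new remainder r_{k+1} = r_{k-1} − q_k·r_k inherits s_{k+1} = s_{k-1} − q_k·s_k, t_{k+1} = t_{k-1} − q_k·t_k, so r_k = a·s_k + b·t_k at every step:
  q = 1: r = 101, s = 1 − 1·0 = 1, t = 0 − 1·1 = -1  (check: 226·1 + 125·(-1) = 101)
  q = 1: r = 24, s = 0 − 1·1 = -1, t = 1 − 1·(-1) = 2  (check: 226·(-1) + 125·2 = 24)
  q = 4: r = 5, s = 1 − 4·(-1) = 5, t = -1 − 4·2 = -9  (check: 226·5 + 125·(-9) = 5)
  q = 4: r = 4, s = -1 − 4·5 = -21, t = 2 − 4·(-9) = 38  (check: 226·(-21) + 125·38 = 4)
  q = 1: r = 1, s = 5 − 1·(-21) = 26, t = -9 − 1·38 = -47  (check: 226·26 + 125·(-47) = 1)
The row with r = 1 (the gcd) gives the Bezout coefficients s = 26, t = -47.
Result: 226 · (26) + 125 · (-47) = 1.

gcd(226, 125) = 1; s = 26, t = -47 (check: 226·26 + 125·(-47) = 1).


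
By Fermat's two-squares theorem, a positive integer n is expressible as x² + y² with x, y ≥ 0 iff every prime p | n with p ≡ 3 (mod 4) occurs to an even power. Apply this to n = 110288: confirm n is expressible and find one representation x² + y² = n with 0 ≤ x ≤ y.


Step 1: Factor n = 110288 = 2^4 · 61 · 113.
Step 2: Check the mod-4 condition on each prime factor: 2 = 2 (special); 61 ≡ 1 (mod 4), exponent 1; 113 ≡ 1 (mod 4), exponent 1.
All primes ≡ 3 (mod 4) appear to even exponent (or don't appear), so by the two-squares theorem n IS expressible as a sum of two squares.
Step 3: Build a representation. Group n = k² · m with k = 4 and m = 61 · 113 = 6893 (a product of primes ≡ 1 (mod 4)); a representation of m scales to one of n via (k·x)² + (k·y)² = k²(x² + y²). Each prime p ≡ 1 (mod 4) is itself a sum of two squares; find a² by testing p − a² for a perfect square:
  61: 61 − 1² = 60, 61 − 2² = 57, 61 − 3² = 52, 61 − 4² = 45, 61 − 5² = 36 = 6² ⇒ 61 = 5² + 6².
  113: 113 − 1² = 112, 113 − 2² = 109, 113 − 3² = 104, 113 − 4² = 97, 113 − 5² = 88, 113 − 6² = 77, 113 − 7² = 64 = 8² ⇒ 113 = 7² + 8².
  Combine using the Brahmagupta–Fibonacci identity (a² + b²)(c² + d²) = (ac − bd)² + (ad + bc)² = (ac + bd)² + (ad − bc)²:
  61 · 113 = 6893: from (5² + 6²)(7² + 8²), take (5·7 − 6·8, 5·8 + 6·7) = (35 − 48, 40 + 42) = (-13, 82); dropping signs (only squares matter) gives (13, 82); check 13² + 82² = 169 + 6724 = 6893 ✓.
  Scale by k = 4: (4·13, 4·82) = (52, 328).
Step 4: Order so x ≤ y and verify: 52² + 328² = 2704 + 107584 = 110288 = n. ✓

n = 110288 = 52² + 328² (one valid representation with x ≤ y).


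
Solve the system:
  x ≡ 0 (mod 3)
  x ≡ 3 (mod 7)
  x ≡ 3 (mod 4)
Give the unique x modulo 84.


Moduli 3, 7, 4 are pairwise coprime; by CRT there is a unique solution modulo M = 3 · 7 · 4 = 84.
Solve pairwise, accumulating the modulus:
  Start with x ≡ 0 (mod 3).
  Combine with x ≡ 3 (mod 7): since gcd(3, 7) = 1, we get a unique residue mod 21.
    Write x = 0 + 3·t and substitute into x ≡ 3 (mod 7): 3·t ≡ 3 − 0 = 3 (mod 7).
    The inverse of 3 mod 7 is 5 (since 3·5 = 15 = 2·7 + 1), so t ≡ 5·3 = 15 ≡ 1 (mod 7).
    Then x = 0 + 3·1 = 3, valid modulo lcm(3, 7) = 21: x ≡ 3 (mod 21).
  Combine with x ≡ 3 (mod 4): since gcd(21, 4) = 1, we get a unique residue mod 84.
    Write x = 3 + 21·t and substitute into x ≡ 3 (mod 4): 21·t ≡ 3 − 3 = 0 (mod 4).
    Reduce coefficients mod 4: 1·t ≡ 0 (mod 4).
    So t ≡ 0 (mod 4).
    Then x = 3 + 21·0 = 3, valid modulo lcm(21, 4) = 84: x ≡ 3 (mod 84).
Verify: 3 mod 3 = 0 ✓, 3 mod 7 = 3 ✓, 3 mod 4 = 3 ✓.

x ≡ 3 (mod 84).


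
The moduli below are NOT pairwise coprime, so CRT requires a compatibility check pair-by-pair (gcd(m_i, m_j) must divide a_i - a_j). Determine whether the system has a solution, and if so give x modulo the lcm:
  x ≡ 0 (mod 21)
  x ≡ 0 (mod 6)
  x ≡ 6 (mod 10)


Moduli 21, 6, 10 are not pairwise coprime, so CRT works modulo lcm(m_i) when all pairwise compatibility conditions hold.
Pairwise compatibility: gcd(m_i, m_j) must divide a_i - a_j for every pair.
Merge one congruence at a time:
  Start: x ≡ 0 (mod 21).
  Combine with x ≡ 0 (mod 6): gcd(21, 6) = 3; 0 - 0 = 0, which IS divisible by 3, so compatible.
    Write x = 0 + 21·t and substitute into x ≡ 0 (mod 6): 21·t ≡ 0 − 0 = 0 (mod 6).
    Divide the congruence (and modulus) by g = 3: 7·t ≡ 0 (mod 2).
    Reduce coefficients mod 2: 1·t ≡ 0 (mod 2).
    So t ≡ 0 (mod 2).
    Then x = 0 + 21·0 = 0, valid modulo lcm(21, 6) = 42: x ≡ 0 (mod 42).
  Combine with x ≡ 6 (mod 10): gcd(42, 10) = 2; 6 - 0 = 6, which IS divisible by 2, so compatible.
    Write x = 0 + 42·t and substitute into x ≡ 6 (mod 10): 42·t ≡ 6 − 0 = 6 (mod 10).
    Divide the congruence (and modulus) by g = 2: 21·t ≡ 3 (mod 5).
    Reduce coefficients mod 5: 1·t ≡ 3 (mod 5).
    So t ≡ 3 (mod 5).
    Then x = 0 + 42·3 = 126, valid modulo lcm(42, 10) = 210: x ≡ 126 (mod 210).
Verify: 126 mod 21 = 0, 126 mod 6 = 0, 126 mod 10 = 6.

x ≡ 126 (mod 210).
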